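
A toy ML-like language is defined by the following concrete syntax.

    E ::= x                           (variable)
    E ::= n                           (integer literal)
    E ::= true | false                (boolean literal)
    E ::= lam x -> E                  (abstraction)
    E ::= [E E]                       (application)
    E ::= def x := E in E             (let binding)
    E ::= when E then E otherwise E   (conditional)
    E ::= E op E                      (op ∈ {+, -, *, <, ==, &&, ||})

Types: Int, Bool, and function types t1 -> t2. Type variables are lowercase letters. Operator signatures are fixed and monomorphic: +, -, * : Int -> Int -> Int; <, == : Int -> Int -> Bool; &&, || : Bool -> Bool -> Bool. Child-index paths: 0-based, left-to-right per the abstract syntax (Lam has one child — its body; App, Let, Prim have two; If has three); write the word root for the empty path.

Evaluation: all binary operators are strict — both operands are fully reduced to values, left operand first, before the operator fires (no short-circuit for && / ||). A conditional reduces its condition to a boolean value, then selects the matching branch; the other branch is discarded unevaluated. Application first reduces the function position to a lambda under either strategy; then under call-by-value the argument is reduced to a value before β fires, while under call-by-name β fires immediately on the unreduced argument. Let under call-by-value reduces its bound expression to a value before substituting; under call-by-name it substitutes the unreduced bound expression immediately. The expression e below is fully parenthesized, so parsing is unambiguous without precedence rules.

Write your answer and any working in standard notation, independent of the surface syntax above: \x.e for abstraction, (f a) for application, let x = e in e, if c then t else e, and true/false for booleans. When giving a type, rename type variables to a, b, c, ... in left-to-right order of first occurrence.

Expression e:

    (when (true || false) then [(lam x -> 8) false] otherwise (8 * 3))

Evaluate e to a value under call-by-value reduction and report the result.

Working:
step 0: (if (true || false) then ((\x.8) false) else (8 * 3))
step 1: [delta@0] (if true then ((\x.8) false) else (8 * 3))
step 2: [if@root] ((\x.8) false)
step 3: [beta@root] 8

Answer: 8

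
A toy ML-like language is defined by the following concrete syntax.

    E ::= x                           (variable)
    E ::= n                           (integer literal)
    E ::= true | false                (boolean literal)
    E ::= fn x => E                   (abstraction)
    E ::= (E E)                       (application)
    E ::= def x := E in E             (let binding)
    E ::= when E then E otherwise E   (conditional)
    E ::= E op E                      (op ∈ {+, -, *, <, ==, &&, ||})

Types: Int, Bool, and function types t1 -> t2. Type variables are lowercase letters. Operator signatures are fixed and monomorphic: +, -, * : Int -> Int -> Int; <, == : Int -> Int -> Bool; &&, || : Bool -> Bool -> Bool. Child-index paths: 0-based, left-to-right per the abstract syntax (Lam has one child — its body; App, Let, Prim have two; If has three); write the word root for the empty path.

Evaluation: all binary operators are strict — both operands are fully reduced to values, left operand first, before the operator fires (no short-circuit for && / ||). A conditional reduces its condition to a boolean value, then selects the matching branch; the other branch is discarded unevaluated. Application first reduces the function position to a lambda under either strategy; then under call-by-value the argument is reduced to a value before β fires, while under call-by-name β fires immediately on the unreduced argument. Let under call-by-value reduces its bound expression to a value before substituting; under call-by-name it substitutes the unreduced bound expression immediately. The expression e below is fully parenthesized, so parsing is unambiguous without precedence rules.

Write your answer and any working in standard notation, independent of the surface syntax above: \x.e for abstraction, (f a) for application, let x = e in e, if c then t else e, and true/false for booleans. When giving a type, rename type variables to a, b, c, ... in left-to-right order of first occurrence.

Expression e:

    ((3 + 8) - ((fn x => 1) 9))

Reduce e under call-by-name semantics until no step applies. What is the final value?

Derivation:
step 0: ((3 + 8) - ((\x.1) 9))
step 1: [delta@0] (11 - ((\x.1) 9))
step 2: [beta@1] (11 - 1)
step 3: [delta@root] 10

Answer: 10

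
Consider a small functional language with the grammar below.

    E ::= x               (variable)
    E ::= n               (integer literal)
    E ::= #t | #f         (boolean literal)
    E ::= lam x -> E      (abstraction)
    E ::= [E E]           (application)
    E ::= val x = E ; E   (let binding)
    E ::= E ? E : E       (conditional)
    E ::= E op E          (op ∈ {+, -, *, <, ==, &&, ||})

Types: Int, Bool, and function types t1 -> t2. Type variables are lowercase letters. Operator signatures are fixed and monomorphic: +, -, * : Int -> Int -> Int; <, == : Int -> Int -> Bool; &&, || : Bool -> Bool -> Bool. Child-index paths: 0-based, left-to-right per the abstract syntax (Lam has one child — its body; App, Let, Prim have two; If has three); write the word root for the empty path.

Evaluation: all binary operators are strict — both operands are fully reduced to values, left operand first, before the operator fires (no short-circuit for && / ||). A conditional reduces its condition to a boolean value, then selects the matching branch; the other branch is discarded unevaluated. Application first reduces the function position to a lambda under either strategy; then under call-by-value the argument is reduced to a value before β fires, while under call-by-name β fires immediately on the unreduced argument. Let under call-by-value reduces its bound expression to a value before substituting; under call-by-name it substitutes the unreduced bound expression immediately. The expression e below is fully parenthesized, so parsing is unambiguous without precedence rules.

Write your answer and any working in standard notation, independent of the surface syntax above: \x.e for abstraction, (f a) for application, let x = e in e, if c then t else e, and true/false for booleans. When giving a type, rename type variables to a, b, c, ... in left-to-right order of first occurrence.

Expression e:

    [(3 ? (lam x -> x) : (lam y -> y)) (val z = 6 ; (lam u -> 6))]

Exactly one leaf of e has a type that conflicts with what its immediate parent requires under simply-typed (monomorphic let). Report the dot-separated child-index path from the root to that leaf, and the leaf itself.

Answer: 0.0 : 3

Derivation:
  unify Int ~ Bool
  FAIL: mismatch Int ~ Bool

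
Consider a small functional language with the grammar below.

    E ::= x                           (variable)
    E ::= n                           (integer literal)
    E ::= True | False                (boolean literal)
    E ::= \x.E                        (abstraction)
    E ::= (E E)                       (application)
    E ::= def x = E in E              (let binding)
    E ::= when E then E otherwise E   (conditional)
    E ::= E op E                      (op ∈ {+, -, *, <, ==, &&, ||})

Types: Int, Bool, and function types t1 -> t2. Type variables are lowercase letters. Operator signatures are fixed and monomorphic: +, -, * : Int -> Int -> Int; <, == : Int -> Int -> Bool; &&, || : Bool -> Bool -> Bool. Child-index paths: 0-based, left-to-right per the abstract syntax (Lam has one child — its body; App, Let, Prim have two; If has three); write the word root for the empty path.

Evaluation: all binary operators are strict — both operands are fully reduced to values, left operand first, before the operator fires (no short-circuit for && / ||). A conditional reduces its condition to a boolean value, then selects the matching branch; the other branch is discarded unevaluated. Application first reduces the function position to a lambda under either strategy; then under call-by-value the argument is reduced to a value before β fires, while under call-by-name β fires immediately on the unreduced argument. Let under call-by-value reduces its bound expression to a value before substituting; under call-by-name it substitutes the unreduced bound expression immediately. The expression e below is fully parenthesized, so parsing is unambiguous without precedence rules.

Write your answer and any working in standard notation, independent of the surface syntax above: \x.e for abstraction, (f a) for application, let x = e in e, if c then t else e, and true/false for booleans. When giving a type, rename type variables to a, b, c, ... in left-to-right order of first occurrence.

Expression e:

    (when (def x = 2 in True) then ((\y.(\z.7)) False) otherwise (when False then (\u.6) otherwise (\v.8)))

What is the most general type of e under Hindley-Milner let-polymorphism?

Working:
let x : Int
  unify Bool ~ Bool
\z._ : b -> Int
\y._ : a -> b -> Int
  unify a -> b -> Int ~ Bool -> c
  unify a ~ Bool
  unify b -> Int ~ c
_ _ : b -> Int
  unify Bool ~ Bool
\u._ : d -> Int
\v._ : e -> Int
  unify d -> Int ~ e -> Int
  unify d ~ e
  unify Int ~ Int
  unify b -> Int ~ e -> Int
  unify b ~ e
  unify Int ~ Int

Answer: a -> Int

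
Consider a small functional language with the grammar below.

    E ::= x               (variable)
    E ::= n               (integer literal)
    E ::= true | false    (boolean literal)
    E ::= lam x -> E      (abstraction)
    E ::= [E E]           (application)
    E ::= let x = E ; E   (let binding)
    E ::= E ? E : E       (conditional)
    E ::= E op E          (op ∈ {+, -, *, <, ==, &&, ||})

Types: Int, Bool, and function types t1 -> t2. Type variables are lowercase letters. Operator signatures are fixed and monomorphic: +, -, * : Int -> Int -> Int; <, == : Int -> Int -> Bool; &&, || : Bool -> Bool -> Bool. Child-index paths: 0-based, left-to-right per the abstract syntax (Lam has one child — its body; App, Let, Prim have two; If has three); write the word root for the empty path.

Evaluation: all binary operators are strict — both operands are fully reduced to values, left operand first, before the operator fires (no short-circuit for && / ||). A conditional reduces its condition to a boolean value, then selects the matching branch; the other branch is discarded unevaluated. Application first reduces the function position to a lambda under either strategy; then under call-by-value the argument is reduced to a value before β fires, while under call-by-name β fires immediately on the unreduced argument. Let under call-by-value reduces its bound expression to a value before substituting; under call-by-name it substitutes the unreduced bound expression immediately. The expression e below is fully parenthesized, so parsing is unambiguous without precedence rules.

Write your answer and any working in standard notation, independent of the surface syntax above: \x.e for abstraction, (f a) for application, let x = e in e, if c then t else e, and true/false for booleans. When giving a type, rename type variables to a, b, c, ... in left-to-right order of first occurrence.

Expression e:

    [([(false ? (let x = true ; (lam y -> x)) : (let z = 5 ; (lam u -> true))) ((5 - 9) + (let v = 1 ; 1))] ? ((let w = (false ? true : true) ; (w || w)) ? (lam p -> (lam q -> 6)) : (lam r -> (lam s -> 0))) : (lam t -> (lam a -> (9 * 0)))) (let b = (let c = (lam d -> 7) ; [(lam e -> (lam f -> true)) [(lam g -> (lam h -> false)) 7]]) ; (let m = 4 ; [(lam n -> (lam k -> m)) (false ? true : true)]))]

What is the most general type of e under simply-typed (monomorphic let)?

Answer: a -> Int

Derivation:
  unify Bool ~ Bool
let x : Bool
x : Bool
\y._ : a -> Bool
let z : Int
\u._ : b -> Bool
  unify a -> Bool ~ b -> Bool
  unify a ~ b
  unify Bool ~ Bool
  unify Int ~ Int
  unify Int ~ Int
  unify Int ~ Int
let v : Int
  unify Int ~ Int
  unify b -> Bool ~ Int -> c
  unify b ~ Int
  unify Bool ~ c
_ _ : Bool
  unify Bool ~ Bool
  unify Bool ~ Bool
  unify Bool ~ Bool
let w : Bool
w : Bool
  unify Bool ~ Bool
w : Bool
  unify Bool ~ Bool
  unify Bool ~ Bool
\q._ : e -> Int
\p._ : d -> e -> Int
\s._ : g -> Int
\r._ : f -> g -> Int
  unify d -> e -> Int ~ f -> g -> Int
  unify d ~ f
  unify e -> Int ~ g -> Int
  unify e ~ g
  unify Int ~ Int
  unify Int ~ Int
  unify Int ~ Int
\a._ : i -> Int
\t._ : h -> i -> Int
  unify f -> g -> Int ~ h -> i -> Int
  unify f ~ h
  unify g -> Int ~ i -> Int
  unify g ~ i
  unify Int ~ Int
\d._ : j -> Int
let c : j -> Int
\f._ : l -> Bool
\e._ : k -> l -> Bool
\h._ : n -> Bool
\g._ : m -> n -> Bool
  unify m -> n -> Bool ~ Int -> o
  unify m ~ Int
  unify n -> Bool ~ o
_ _ : n -> Bool
  unify k -> l -> Bool ~ (n -> Bool) -> p
  unify k ~ n -> Bool
  unify l -> Bool ~ p
_ _ : l -> Bool
let b : l -> Bool
let m : Int
m : Int
\k._ : r -> Int
\n._ : q -> r -> Int
  unify Bool ~ Bool
  unify Bool ~ Bool
  unify q -> r -> Int ~ Bool -> s
  unify q ~ Bool
  unify r -> Int ~ s
_ _ : r -> Int
  unify h -> i -> Int ~ (r -> Int) -> t
  unify h ~ r -> Int
  unify i -> Int ~ t
_ _ : i -> Int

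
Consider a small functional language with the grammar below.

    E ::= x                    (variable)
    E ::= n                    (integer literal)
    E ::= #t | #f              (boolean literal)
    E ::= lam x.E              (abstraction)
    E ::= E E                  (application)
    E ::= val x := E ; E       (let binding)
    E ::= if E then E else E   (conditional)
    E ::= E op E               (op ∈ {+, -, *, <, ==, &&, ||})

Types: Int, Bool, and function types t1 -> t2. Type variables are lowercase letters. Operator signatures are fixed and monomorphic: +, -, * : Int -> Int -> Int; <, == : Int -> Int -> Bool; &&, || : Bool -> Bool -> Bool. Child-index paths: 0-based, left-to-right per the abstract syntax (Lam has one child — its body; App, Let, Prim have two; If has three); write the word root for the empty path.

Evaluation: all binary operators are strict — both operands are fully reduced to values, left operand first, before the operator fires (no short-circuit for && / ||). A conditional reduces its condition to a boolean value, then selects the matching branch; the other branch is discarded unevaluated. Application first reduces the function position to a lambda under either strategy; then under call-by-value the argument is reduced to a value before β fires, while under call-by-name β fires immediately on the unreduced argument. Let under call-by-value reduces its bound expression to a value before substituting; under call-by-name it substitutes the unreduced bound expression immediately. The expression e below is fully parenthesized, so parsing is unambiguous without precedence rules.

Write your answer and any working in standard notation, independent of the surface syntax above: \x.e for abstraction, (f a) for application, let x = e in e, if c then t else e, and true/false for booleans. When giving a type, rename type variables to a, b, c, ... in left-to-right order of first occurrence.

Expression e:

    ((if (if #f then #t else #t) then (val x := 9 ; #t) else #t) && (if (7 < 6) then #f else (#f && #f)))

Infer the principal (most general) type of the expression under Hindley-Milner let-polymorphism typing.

Trace:
  unify Bool ~ Bool
  unify Bool ~ Bool
  unify Bool ~ Bool
let x : Int
  unify Bool ~ Bool
  unify Bool ~ Bool
  unify Int ~ Int
  unify Int ~ Int
  unify Bool ~ Bool
  unify Bool ~ Bool
  unify Bool ~ Bool
  unify Bool ~ Bool
  unify Bool ~ Bool

Answer: Bool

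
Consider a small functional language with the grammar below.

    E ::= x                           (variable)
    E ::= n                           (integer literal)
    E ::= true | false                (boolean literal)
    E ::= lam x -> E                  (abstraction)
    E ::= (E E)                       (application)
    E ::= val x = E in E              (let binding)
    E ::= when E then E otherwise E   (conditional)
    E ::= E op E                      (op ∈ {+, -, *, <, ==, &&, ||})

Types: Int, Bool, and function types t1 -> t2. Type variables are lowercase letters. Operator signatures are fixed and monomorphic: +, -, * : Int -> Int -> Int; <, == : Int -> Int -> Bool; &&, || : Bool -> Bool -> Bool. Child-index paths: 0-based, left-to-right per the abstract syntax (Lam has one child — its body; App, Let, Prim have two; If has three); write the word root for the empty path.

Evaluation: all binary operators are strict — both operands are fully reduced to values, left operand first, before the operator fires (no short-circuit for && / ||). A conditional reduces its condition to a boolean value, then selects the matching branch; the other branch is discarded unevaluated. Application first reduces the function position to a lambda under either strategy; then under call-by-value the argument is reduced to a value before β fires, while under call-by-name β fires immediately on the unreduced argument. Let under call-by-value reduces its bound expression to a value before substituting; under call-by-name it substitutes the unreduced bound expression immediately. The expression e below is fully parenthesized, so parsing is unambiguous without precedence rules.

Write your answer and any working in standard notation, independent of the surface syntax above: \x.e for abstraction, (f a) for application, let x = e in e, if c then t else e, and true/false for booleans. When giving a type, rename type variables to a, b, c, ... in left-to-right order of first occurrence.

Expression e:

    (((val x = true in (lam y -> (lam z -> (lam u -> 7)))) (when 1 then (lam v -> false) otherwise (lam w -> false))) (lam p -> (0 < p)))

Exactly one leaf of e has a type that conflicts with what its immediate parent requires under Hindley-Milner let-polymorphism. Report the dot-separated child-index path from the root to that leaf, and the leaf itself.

Derivation:
let x : Bool
\u._ : c -> Int
\z._ : b -> c -> Int
\y._ : a -> b -> c -> Int
  unify Int ~ Bool
  FAIL: mismatch Int ~ Bool

Answer: 0.1.0 : 1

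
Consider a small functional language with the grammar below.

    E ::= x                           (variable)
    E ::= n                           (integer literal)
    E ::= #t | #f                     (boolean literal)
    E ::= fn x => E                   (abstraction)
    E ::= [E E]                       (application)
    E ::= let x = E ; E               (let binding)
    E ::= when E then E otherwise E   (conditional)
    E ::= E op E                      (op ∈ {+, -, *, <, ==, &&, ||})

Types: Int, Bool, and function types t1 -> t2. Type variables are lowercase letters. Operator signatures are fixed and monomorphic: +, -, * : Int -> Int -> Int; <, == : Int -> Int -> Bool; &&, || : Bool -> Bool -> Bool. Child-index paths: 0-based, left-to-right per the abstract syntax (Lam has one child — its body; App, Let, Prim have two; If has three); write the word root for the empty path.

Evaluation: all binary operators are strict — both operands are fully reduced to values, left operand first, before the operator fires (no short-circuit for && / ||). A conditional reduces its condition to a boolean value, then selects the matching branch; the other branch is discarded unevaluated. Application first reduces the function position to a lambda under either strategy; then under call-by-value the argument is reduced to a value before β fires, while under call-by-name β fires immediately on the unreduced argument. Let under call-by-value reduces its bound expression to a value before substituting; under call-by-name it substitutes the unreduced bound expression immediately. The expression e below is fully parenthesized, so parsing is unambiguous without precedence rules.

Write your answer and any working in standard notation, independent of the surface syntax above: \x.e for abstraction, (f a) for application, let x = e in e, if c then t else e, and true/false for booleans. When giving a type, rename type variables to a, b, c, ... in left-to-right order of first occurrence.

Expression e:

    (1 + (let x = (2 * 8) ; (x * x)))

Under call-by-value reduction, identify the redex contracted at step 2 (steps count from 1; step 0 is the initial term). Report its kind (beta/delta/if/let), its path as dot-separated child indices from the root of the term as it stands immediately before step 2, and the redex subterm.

Answer: let at 1 : (let x = 16 in (x * x))

Working:
step 0: (1 + (let x = (2 * 8) in (x * x)))
step 1: [delta@1.0] (1 + (let x = 16 in (x * x)))
step 2: [let@1] (1 + (16 * 16))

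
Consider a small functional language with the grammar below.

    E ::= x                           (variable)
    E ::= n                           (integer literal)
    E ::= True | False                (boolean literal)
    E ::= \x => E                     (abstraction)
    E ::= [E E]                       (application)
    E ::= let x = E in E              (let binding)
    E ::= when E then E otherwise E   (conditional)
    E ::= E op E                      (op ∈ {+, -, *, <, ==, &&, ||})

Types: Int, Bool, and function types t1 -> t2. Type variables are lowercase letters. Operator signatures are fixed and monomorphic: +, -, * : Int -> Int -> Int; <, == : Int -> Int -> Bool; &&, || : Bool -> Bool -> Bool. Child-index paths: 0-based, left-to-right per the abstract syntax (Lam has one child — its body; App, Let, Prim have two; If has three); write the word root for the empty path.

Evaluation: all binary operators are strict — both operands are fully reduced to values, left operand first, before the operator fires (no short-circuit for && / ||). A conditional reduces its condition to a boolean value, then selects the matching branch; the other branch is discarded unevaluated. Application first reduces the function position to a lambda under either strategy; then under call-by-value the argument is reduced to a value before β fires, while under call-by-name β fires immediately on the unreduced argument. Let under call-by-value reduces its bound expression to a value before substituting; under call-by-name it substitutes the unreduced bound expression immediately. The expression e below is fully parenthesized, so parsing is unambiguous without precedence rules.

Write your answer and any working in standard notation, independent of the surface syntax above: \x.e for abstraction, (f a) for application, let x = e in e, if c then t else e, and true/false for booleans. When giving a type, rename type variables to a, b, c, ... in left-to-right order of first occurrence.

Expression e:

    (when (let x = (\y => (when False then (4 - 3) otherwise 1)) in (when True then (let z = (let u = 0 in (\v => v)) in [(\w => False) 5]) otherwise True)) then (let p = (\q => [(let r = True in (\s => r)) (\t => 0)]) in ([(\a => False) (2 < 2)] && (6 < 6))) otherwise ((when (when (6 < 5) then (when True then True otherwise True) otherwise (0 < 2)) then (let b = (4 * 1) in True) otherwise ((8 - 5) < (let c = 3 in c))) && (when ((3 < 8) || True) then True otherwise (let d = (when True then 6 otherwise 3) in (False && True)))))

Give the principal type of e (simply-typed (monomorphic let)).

Trace:
  unify Bool ~ Bool
  unify Int ~ Int
  unify Int ~ Int
  unify Int ~ Int
\y._ : a -> Int
let x : a -> Int
  unify Bool ~ Bool
let u : Int
v : b
\v._ : b -> b
let z : b -> b
\w._ : c -> Bool
  unify c -> Bool ~ Int -> d
  unify c ~ Int
  unify Bool ~ d
_ _ : Bool
  unify Bool ~ Bool
  unify Bool ~ Bool
let r : Bool
r : Bool
\s._ : f -> Bool
\t._ : g -> Int
  unify f -> Bool ~ (g -> Int) -> h
  unify f ~ g -> Int
  unify Bool ~ h
_ _ : Bool
\q._ : e -> Bool
let p : e -> Bool
\a._ : i -> Bool
  unify Int ~ Int
  unify Int ~ Int
  unify i -> Bool ~ Bool -> j
  unify i ~ Bool
  unify Bool ~ j
_ _ : Bool
  unify Bool ~ Bool
  unify Int ~ Int
  unify Int ~ Int
  unify Bool ~ Bool
  unify Int ~ Int
  unify Int ~ Int
  unify Bool ~ Bool
  unify Bool ~ Bool
  unify Bool ~ Bool
  unify Int ~ Int
  unify Int ~ Int
  unify Bool ~ Bool
  unify Bool ~ Bool
  unify Int ~ Int
  unify Int ~ Int
let b : Int
  unify Int ~ Int
  unify Int ~ Int
  unify Int ~ Int
let c : Int
c : Int
  unify Int ~ Int
  unify Bool ~ Bool
  unify Bool ~ Bool
  unify Int ~ Int
  unify Int ~ Int
  unify Bool ~ Bool
  unify Bool ~ Bool
  unify Bool ~ Bool
  unify Bool ~ Bool
  unify Int ~ Int
let d : Int
  unify Bool ~ Bool
  unify Bool ~ Bool
  unify Bool ~ Bool
  unify Bool ~ Bool
  unify Bool ~ Bool

Answer: Bool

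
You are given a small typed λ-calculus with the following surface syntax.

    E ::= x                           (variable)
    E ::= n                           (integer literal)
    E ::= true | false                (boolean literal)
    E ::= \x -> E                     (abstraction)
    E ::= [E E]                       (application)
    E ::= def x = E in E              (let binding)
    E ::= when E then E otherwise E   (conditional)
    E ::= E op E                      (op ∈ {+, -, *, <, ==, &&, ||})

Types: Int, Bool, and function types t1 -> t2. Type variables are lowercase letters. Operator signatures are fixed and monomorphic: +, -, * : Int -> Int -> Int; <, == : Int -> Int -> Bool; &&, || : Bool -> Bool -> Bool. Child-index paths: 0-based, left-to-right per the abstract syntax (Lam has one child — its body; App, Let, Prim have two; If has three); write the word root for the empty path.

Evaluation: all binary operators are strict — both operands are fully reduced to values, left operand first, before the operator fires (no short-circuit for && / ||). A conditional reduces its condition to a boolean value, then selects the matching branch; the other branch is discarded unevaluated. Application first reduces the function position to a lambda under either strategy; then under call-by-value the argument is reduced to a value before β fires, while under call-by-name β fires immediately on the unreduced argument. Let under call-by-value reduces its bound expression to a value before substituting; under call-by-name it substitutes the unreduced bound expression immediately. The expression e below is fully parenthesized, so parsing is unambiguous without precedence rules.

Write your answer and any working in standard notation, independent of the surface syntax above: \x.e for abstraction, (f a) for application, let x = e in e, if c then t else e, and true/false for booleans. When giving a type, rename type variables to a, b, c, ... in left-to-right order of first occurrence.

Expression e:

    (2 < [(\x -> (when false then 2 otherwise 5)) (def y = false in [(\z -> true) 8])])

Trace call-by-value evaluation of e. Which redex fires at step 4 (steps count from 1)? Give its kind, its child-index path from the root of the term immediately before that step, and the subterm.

Working:
step 0: (2 < ((\x.(if false then 2 else 5)) (let y = false in ((\z.true) 8))))
step 1: [let@1.1] (2 < ((\x.(if false then 2 else 5)) ((\z.true) 8)))
step 2: [beta@1.1] (2 < ((\x.(if false then 2 else 5)) true))
step 3: [beta@1] (2 < (if false then 2 else 5))
step 4: [if@1] (2 < 5)

Answer: if at 1 : (if false then 2 else 5)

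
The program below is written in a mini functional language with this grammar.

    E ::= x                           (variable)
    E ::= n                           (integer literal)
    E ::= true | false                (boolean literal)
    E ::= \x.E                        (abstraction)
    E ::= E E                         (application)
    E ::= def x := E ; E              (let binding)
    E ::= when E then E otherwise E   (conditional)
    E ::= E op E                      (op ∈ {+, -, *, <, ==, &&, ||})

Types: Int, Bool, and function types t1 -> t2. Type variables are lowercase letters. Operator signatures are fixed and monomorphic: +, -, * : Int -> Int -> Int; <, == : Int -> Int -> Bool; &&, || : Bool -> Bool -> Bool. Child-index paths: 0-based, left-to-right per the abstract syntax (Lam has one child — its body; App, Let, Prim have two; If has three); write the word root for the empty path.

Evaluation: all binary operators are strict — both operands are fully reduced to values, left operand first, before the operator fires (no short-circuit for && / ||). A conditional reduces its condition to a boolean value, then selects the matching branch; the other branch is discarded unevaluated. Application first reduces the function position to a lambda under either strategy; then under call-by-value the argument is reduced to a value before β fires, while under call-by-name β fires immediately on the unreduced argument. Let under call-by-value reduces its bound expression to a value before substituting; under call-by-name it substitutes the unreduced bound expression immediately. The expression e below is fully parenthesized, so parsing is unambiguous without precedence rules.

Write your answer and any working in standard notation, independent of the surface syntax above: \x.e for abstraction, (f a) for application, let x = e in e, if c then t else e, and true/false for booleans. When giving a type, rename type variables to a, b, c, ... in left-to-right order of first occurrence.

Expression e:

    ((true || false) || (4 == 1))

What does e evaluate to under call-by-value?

Trace:
step 0: ((true || false) || (4 == 1))
step 1: [delta@0] (true || (4 == 1))
step 2: [delta@1] (true || false)
step 3: [delta@root] true

Answer: true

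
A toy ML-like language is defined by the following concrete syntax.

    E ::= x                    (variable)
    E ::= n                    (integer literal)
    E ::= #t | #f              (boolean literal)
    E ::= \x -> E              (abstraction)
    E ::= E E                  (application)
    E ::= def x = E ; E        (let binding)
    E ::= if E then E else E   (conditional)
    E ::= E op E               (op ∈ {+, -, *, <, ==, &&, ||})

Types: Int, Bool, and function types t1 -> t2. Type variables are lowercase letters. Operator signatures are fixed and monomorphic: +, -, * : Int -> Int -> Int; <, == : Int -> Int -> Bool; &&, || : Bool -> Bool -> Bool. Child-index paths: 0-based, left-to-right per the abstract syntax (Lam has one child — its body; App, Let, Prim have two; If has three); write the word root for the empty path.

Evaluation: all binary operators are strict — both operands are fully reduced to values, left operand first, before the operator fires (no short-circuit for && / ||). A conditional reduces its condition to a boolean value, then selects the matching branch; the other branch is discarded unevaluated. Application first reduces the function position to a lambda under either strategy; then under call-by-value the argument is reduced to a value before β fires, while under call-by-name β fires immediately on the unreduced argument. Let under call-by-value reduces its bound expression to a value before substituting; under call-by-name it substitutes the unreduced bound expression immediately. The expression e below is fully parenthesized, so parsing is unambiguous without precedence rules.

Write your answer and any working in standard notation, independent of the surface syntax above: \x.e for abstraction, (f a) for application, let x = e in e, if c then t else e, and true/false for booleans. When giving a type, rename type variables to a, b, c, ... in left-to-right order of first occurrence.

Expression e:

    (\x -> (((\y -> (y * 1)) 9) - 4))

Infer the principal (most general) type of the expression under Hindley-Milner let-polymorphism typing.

Derivation:
y : b
  unify b ~ Int
  unify Int ~ Int
\y._ : Int -> Int
  unify Int -> Int ~ Int -> c
  unify Int ~ Int
  unify Int ~ c
_ _ : Int
  unify Int ~ Int
  unify Int ~ Int
\x._ : a -> Int

Answer: a -> Int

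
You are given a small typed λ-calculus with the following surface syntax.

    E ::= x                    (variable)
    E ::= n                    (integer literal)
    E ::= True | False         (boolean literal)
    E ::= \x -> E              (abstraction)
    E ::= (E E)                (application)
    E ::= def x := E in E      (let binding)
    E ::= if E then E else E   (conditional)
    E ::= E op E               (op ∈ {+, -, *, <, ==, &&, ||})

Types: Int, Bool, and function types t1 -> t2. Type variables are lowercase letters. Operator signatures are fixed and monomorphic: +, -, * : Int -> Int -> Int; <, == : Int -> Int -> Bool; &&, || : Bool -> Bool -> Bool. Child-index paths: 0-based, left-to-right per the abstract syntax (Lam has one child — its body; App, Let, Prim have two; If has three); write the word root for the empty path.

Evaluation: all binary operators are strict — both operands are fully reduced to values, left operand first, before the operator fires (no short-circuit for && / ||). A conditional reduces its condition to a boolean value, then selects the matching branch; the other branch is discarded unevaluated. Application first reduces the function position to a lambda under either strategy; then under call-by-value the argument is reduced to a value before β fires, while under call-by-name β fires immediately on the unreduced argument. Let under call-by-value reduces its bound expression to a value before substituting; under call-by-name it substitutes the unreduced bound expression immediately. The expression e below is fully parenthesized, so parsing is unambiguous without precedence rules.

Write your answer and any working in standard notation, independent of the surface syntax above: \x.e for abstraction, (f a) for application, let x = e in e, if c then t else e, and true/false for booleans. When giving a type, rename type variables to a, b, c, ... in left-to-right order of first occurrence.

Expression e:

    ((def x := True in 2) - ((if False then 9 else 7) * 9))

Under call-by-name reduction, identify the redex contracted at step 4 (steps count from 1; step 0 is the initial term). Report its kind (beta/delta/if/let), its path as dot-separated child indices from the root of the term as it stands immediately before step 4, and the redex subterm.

Answer: delta at root : (2 - 63)

Derivation:
step 0: ((let x = true in 2) - ((if false then 9 else 7) * 9))
step 1: [let@0] (2 - ((if false then 9 else 7) * 9))
step 2: [if@1.0] (2 - (7 * 9))
step 3: [delta@1] (2 - 63)
step 4: [delta@root] -61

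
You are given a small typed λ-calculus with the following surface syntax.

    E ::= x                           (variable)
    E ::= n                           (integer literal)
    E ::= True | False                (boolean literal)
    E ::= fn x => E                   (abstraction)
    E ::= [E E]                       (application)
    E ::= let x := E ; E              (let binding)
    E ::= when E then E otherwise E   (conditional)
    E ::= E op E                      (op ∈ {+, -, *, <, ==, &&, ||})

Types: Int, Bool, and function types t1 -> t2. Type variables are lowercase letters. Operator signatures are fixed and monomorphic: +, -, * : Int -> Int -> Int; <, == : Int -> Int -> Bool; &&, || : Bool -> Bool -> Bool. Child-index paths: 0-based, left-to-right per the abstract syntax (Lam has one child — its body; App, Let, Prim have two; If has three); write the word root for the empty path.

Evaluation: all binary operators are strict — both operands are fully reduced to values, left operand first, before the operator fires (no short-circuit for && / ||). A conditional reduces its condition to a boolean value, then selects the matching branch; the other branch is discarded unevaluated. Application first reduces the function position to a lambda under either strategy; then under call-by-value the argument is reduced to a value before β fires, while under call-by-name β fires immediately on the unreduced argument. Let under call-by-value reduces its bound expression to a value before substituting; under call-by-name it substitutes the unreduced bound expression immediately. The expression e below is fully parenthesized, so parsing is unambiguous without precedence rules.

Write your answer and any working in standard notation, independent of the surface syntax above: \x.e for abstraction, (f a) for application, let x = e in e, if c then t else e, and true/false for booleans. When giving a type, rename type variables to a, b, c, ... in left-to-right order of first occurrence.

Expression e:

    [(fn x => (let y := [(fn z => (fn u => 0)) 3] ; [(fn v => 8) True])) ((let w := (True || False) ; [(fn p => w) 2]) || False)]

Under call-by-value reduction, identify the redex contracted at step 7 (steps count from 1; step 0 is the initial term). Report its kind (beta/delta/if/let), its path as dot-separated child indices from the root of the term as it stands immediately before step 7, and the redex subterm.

Answer: let at root : (let y = (\u.0) in ((\v.8) true))

Trace:
step 0: ((\x.(let y = ((\z.(\u.0)) 3) in ((\v.8) true))) ((let w = (true || false) in ((\p.w) 2)) || false))
step 1: [delta@1.0.0] ((\x.(let y = ((\z.(\u.0)) 3) in ((\v.8) true))) ((let w = true in ((\p.w) 2)) || false))
step 2: [let@1.0] ((\x.(let y = ((\z.(\u.0)) 3) in ((\v.8) true))) (((\p.true) 2) || false))
step 3: [beta@1.0] ((\x.(let y = ((\z.(\u.0)) 3) in ((\v.8) true))) (true || false))
step 4: [delta@1] ((\x.(let y = ((\z.(\u.0)) 3) in ((\v.8) true))) true)
step 5: [beta@root] (let y = ((\z.(\u.0)) 3) in ((\v.8) true))
step 6: [beta@0] (let y = (\u.0) in ((\v.8) true))
step 7: [let@root] ((\v.8) true)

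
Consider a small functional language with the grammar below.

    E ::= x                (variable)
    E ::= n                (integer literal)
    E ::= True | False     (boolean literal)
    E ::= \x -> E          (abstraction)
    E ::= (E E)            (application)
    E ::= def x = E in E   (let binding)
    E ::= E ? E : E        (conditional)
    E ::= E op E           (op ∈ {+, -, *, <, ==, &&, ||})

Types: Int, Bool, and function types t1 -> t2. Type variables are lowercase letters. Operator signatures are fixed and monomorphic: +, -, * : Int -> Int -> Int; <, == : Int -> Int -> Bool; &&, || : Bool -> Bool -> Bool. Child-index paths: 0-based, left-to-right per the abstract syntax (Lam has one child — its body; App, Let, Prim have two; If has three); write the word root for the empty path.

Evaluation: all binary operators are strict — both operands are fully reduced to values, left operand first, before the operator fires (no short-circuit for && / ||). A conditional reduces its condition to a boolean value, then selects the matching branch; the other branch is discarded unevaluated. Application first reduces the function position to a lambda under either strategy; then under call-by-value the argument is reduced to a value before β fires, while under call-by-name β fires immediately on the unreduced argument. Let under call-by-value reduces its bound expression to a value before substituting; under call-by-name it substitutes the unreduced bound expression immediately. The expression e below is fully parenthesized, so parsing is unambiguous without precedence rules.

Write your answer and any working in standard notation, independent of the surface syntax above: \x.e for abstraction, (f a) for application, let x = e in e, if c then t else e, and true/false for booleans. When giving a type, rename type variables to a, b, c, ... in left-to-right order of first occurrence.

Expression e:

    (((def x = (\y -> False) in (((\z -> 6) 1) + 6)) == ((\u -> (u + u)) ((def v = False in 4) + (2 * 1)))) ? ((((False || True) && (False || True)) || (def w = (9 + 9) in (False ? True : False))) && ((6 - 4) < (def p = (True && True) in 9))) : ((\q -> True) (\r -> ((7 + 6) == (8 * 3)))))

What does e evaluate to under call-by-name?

Answer: true

Trace:
step 0: (if ((let x = (\y.false) in (((\z.6) 1) + 6)) == ((\u.(u + u)) ((let v = false in 4) + (2 * 1)))) then ((((false || true) && (false || true)) || (let w = (9 + 9) in (if false then true else false))) && ((6 - 4) < (let p = (true && true) in 9))) else ((\q.true) (\r.((7 + 6) == (8 * 3)))))
step 1: [let@0.0] (if ((((\z.6) 1) + 6) == ((\u.(u + u)) ((let v = false in 4) + (2 * 1)))) then ((((false || true) && (false || true)) || (let w = (9 + 9) in (if false then true else false))) && ((6 - 4) < (let p = (true && true) in 9))) else ((\q.true) (\r.((7 + 6) == (8 * 3)))))
step 2: [beta@0.0.0] (if ((6 + 6) == ((\u.(u + u)) ((let v = false in 4) + (2 * 1)))) then ((((false || true) && (false || true)) || (let w = (9 + 9) in (if false then true else false))) && ((6 - 4) < (let p = (true && true) in 9))) else ((\q.true) (\r.((7 + 6) == (8 * 3)))))
step 3: [delta@0.0] (if (12 == ((\u.(u + u)) ((let v = false in 4) + (2 * 1)))) then ((((false || true) && (false || true)) || (let w = (9 + 9) in (if false then true else false))) && ((6 - 4) < (let p = (true && true) in 9))) else ((\q.true) (\r.((7 + 6) == (8 * 3)))))
step 4: [beta@0.1] (if (12 == (((let v = false in 4) + (2 * 1)) + ((let v = false in 4) + (2 * 1)))) then ((((false || true) && (false || true)) || (let w = (9 + 9) in (if false then true else false))) && ((6 - 4) < (let p = (true && true) in 9))) else ((\q.true) (\r.((7 + 6) == (8 * 3)))))
step 5: [let@0.1.0.0] (if (12 == ((4 + (2 * 1)) + ((let v = false in 4) + (2 * 1)))) then ((((false || true) && (false || true)) || (let w = (9 + 9) in (if false then true else false))) && ((6 - 4) < (let p = (true && true) in 9))) else ((\q.true) (\r.((7 + 6) == (8 * 3)))))
step 6: [delta@0.1.0.1] (if (12 == ((4 + 2) + ((let v = false in 4) + (2 * 1)))) then ((((false || true) && (false || true)) || (let w = (9 + 9) in (if false then true else false))) && ((6 - 4) < (let p = (true && true) in 9))) else ((\q.true) (\r.((7 + 6) == (8 * 3)))))
step 7: [delta@0.1.0] (if (12 == (6 + ((let v = false in 4) + (2 * 1)))) then ((((false || true) && (false || true)) || (let w = (9 + 9) in (if false then true else false))) && ((6 - 4) < (let p = (true && true) in 9))) else ((\q.true) (\r.((7 + 6) == (8 * 3)))))
step 8: [let@0.1.1.0] (if (12 == (6 + (4 + (2 * 1)))) then ((((false || true) && (false || true)) || (let w = (9 + 9) in (if false then true else false))) && ((6 - 4) < (let p = (true && true) in 9))) else ((\q.true) (\r.((7 + 6) == (8 * 3)))))
step 9: [delta@0.1.1.1] (if (12 == (6 + (4 + 2))) then ((((false || true) && (false || true)) || (let w = (9 + 9) in (if false then true else false))) && ((6 - 4) < (let p = (true && true) in 9))) else ((\q.true) (\r.((7 + 6) == (8 * 3)))))
step 10: [delta@0.1.1] (if (12 == (6 + 6)) then ((((false || true) && (false || true)) || (let w = (9 + 9) in (if false then true else false))) && ((6 - 4) < (let p = (true && true) in 9))) else ((\q.true) (\r.((7 + 6) == (8 * 3)))))
step 11: [delta@0.1] (if (12 == 12) then ((((false || true) && (false || true)) || (let w = (9 + 9) in (if false then true else false))) && ((6 - 4) < (let p = (true && true) in 9))) else ((\q.true) (\r.((7 + 6) == (8 * 3)))))
step 12: [delta@0] (if true then ((((false || true) && (false || true)) || (let w = (9 + 9) in (if false then true else false))) && ((6 - 4) < (let p = (true && true) in 9))) else ((\q.true) (\r.((7 + 6) == (8 * 3)))))
step 13: [if@root] ((((false || true) && (false || true)) || (let w = (9 + 9) in (if false then true else false))) && ((6 - 4) < (let p = (true && true) in 9)))
step 14: [delta@0.0.0] (((true && (false || true)) || (let w = (9 + 9) in (if false then true else false))) && ((6 - 4) < (let p = (true && true) in 9)))
step 15: [delta@0.0.1] (((true && true) || (let w = (9 + 9) in (if false then true else false))) && ((6 - 4) < (let p = (true && true) in 9)))
step 16: [delta@0.0] ((true || (let w = (9 + 9) in (if false then true else false))) && ((6 - 4) < (let p = (true && true) in 9)))
step 17: [let@0.1] ((true || (if false then true else false)) && ((6 - 4) < (let p = (true && true) in 9)))
step 18: [if@0.1] ((true || false) && ((6 - 4) < (let p = (true && true) in 9)))
step 19: [delta@0] (true && ((6 - 4) < (let p = (true && true) in 9)))
step 20: [delta@1.0] (true && (2 < (let p = (true && true) in 9)))
step 21: [let@1.1] (true && (2 < 9))
step 22: [delta@1] (true && true)
step 23: [delta@root] true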